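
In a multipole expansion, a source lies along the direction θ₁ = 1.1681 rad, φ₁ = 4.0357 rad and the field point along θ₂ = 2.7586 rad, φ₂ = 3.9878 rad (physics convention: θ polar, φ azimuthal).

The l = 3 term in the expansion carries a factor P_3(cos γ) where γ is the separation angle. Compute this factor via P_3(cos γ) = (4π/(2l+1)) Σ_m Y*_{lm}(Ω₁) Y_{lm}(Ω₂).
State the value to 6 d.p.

0.030125

Expand P_3 via completeness: Σ_{m} conj(Y_{3,m}) at Ω₁ times Y_{3,m} at Ω₂ —
  m=-3: (0.291228, -0.144024) × (0.017934, 0.012348) = (0.007001, 0.001013)  (running Σ = (0.007001, 0.001013))
  m=-2: (-0.073126, 0.331022) × (0.016060, 0.131403) = (-0.044672, -0.004293)  (running Σ = (-0.037670, -0.003280))
  m=-1: (0.043210, 0.053797) × (-0.264308, 0.298579) = (-0.027483, -0.001317)  (running Σ = (-0.065153, -0.004597))
  m=0: (-0.326436, -0.000000) × (-0.450587, 0.000000) = (0.147088, 0.000000)  (running Σ = (0.081934, -0.004597))
  m=1: (-0.043210, 0.053797) × (0.264308, 0.298579) = (-0.027483, 0.001317)  (running Σ = (0.054451, -0.003280))
  m=2: (-0.073126, -0.331022) × (0.016060, -0.131403) = (-0.044672, 0.004293)  (running Σ = (0.009780, 0.001013))
  m=3: (-0.291228, -0.144024) × (-0.017934, 0.012348) = (0.007001, -0.001013)  (running Σ = (0.016781, 0.000000))
Σ over m = (0.016781, 0.000000); ×(4π/7) → (0.030125, 0.000000). Real part: 0.030125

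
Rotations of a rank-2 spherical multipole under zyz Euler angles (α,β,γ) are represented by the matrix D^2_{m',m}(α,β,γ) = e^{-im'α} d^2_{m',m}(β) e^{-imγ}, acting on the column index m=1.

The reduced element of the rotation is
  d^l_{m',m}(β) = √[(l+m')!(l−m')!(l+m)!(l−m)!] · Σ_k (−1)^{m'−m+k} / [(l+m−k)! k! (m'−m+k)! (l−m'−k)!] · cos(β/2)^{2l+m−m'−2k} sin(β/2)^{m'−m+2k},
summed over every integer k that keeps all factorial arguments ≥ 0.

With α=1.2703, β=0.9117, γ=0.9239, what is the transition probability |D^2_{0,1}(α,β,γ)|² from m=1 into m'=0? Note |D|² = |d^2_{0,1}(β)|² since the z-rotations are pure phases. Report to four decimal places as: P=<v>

Split into d^2_{0,1}(β=0.9117) × two z-phases.
c=cos(0.911700/2)=0.897887, s=sin(0.911700/2)=0.440226; N=√[2·2·6·1]=4.898979
Admissible k: 1..2 (factorial args all ≥0)
  k=1: (−1)^0·4.8990/(2)·0.8979^3·0.4402^1 = +0.780578
  k=2: (−1)^1·4.8990/(2)·0.8979^1·0.4402^3 = -0.187639
d^2_{0,1}(0.9117) = +0.780578 -0.187639 = +0.592939
|D^2_{0,1}|² = |d^2_{0,1}(β)|² = (+0.592939)² = 0.351576 (the z-rotation phases have unit modulus)

P=0.3516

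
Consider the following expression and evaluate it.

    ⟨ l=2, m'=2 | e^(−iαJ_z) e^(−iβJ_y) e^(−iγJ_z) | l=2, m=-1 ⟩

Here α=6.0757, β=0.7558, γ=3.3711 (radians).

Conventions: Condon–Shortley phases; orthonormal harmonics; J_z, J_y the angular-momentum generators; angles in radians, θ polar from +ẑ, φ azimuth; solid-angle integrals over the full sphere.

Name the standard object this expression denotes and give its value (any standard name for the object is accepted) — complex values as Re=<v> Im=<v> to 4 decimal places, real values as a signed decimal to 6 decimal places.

This is a Wigner D-matrix element — the rotation-matrix element ⟨l m'| R(α,β,γ) |l m⟩ in the angular-momentum basis.
D^2_{2,-1}(6.0757,0.7558,3.3711) = e^{-i·2·6.0757}·d^2_{2,-1}(0.7558)·e^{-i·-1·3.3711}. Compute d first:
Half-angle: c=0.929442, s=0.368969. N=√(24·1·1·6)=12.000000
The bounds max(0,m−m')=0 and min(l+m,l−m')=0 give 1 term
  k=0: (−1)^3·12.0000/(6)·0.9294^1·0.3690^3 = -0.093373
d^2_{2,-1}(0.7558) = -0.093373
Phases: e^{-i·(2)·6.0757}=+0.915128+0.403163i, e^{-i·(-1)·3.3711}=-0.973779-0.227498i ⇒ D=+0.074644+0.056097i

Wigner D-matrix element, Re=0.0746 Im=0.0561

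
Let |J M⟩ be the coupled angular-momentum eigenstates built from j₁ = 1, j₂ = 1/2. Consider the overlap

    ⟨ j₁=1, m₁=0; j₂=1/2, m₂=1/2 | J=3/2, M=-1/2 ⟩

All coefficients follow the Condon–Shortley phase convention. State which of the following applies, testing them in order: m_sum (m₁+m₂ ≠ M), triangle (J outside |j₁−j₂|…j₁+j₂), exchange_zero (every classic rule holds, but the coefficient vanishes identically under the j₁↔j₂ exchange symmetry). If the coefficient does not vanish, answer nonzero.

m-sum: m₁+m₂ = 0+1/2 = 1/2, M = -1/2  ✗ ⇒ coefficient is 0

m_sum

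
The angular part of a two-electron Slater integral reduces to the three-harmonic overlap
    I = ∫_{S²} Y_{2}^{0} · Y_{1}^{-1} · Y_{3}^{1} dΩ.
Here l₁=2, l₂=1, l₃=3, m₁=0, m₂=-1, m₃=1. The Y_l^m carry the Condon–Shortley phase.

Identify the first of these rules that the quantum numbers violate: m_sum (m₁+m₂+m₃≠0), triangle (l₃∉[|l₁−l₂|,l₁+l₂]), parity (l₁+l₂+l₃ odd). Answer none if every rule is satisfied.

none

Σmᵢ = 0  ✓
l₃∈[|l₁−l₂|,l₁+l₂]=[1,3], have l₃=3  ✓
Σlᵢ = 6 ⇒ even  ✓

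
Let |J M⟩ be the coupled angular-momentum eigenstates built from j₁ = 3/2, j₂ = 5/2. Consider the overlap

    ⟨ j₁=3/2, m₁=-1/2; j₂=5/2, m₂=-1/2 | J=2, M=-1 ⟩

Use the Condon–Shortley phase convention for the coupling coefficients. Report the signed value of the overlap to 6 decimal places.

-0.545545

triangle: 2!*1!*3!/7! = 12/5040
(j±m)!: 1!*2!*2!*3!*1!*3! = 144
prefactor² = (2J+1)*Δ*N² = 12/7
  k=1: −1/(1!*1!*1!*1!*0!*2!) = -1/2
  k=2: +1/(2!*0!*0!*0!*1!*3!) = 1/12
Σ = -5/12  ⇒  CG² = 12/7*(-5/12)² = 25/84
CG = −√(25/84) = -0.545545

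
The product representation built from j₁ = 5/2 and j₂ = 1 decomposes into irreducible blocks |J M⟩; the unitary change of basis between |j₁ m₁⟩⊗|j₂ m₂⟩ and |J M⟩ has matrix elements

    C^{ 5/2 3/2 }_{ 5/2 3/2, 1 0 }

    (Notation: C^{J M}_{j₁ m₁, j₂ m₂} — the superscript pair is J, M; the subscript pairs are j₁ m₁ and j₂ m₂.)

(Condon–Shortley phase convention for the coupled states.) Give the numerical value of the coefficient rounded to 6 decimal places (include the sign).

+√(9/35) ≈ +0.507093

√[6·1!4!1!/7! · 4!1!1!1!4!1!] = √(576/35)
  +(−1)^0/∏(0,1,1,1,3,0)! = 1/6  (running 1/6)
  +(−1)^1/∏(1,0,0,0,4,1)! = -1/24  (running 1/8)
⟨..|..⟩ = √(576/35)·(1/8) = +0.507093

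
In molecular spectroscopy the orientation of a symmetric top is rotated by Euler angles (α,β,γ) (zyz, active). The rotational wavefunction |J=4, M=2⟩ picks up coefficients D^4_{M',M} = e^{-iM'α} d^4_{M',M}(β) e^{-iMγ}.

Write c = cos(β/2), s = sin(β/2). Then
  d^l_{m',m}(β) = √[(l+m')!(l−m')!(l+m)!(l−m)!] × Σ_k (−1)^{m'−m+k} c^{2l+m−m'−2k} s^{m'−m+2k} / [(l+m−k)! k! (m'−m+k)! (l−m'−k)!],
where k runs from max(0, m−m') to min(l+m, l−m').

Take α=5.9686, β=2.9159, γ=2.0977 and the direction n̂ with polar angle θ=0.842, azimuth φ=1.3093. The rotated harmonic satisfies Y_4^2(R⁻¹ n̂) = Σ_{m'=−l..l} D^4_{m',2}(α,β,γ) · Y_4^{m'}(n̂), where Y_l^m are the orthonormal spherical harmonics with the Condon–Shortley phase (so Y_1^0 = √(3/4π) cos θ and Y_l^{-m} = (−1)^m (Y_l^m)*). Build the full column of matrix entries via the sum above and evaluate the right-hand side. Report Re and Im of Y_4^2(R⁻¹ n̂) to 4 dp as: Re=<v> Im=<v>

Need the full column D^4_{m',2} for m'=−4..4 at α=5.9686, β=2.9159, γ=2.0977.
cos(β/2)=0.112607, sin(β/2)=0.993640
d^4_{-4,2}: single k=6 term ⇒ +0.064578;  D = +0.043608+0.047630i
d^4_{-3,2}: k∈[5..6] ⇒ +0.015525 -0.402932 = -0.387407;  D = -0.160359-0.352660i
d^4_{-2,2}: k∈[4..6] ⇒ +0.002351 -0.146449 +0.950235 = +0.806138;  D = +0.090244+0.801071i
d^4_{-1,2}: k∈[3..5] ⇒ +0.000251 -0.029339 +0.456882 = +0.427794;  D = -0.085997+0.419061i
d^4_{0,2}: k∈[2..4] ⇒ +0.000019 -0.003965 +0.115778 = +0.111832;  D = -0.055274+0.097217i
d^4_{1,2}: k∈[1..3] ⇒ +0.000001 -0.000377 +0.019559 = +0.019184;  D = -0.014177+0.012924i
d^4_{2,2}: k∈[0..2] ⇒ +0.000000 -0.000024 +0.002351 = +0.002327;  D = -0.002120+0.000959i
d^4_{3,2}: k∈[0..1] ⇒ -0.000001 +0.000199 = +0.000199;  D = -0.000197+0.000022i
d^4_{4,2}: single k=0 term ⇒ +0.000011;  D = -0.000010-0.000002i
Y_4^{m'}(θ=0.842,φ=1.3093) and Σ D·Y over m':
  (+0.0436+0.0476i)·(+0.0687+0.1186i)  (-0.1604-0.3527i)·(-0.2445+0.2449i)  (+0.0902+0.8011i)·(-0.3394-0.1957i)  (-0.0860+0.4191i)·(+0.0064-0.0238i)  (-0.0553+0.0972i)·(-0.3619+0.0000i)  (-0.0142+0.0129i)·(-0.0064-0.0238i)  (-0.0021+0.0010i)·(-0.3394+0.1957i)  (-0.0002+0.0000i)·(+0.2445+0.2449i)  (-0.0000-0.0000i)·(+0.0687-0.1186i)
Y_4^2(R⁻¹ n̂) = +0.279332-0.265177i

Re=0.2793 Im=-0.2652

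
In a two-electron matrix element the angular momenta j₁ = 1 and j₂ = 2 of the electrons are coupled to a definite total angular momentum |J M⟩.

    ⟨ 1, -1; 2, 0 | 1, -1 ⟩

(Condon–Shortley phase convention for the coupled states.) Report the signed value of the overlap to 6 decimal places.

+√(1/10) ≈ +0.316228

triangle: 2!·0!·2!/5! = 4/120
(j±m)!: 0!·2!·2!·2!·0!·2! = 16
prefactor² = (2J+1)·Δ·N² = 8/5
  k=2: +1/(2!·0!·0!·0!·0!·2!) = 1/4
Σ = 1/4  ⇒  CG² = 8/5·(1/4)² = 1/10
CG = +√(1/10) = +0.316228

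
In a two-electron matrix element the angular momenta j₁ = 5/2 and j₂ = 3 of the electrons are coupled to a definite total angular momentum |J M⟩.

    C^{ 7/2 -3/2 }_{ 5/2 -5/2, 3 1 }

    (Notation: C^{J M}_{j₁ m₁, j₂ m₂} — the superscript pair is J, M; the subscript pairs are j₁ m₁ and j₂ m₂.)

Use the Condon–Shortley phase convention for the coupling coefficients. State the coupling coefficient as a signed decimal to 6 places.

√[8·2!3!4!/10! · 0!5!4!2!2!5!] = √(6144/7)
  +(−1)^2/∏(2,0,3,2,0,2)! = 1/48  (running 1/48)
⟨..|..⟩ = √(6144/7)·(1/48) = +0.617213

+0.617213  (= +√(8/21))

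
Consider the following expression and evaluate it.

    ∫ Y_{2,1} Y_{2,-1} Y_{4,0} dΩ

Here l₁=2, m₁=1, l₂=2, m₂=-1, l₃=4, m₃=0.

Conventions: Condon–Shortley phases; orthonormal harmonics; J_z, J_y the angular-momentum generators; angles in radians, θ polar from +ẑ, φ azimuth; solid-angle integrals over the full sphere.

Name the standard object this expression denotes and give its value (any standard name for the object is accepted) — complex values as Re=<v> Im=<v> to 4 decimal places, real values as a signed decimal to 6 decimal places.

Gaunt coefficient, +0.161197

This is a Gaunt coefficient — the integral of a triple product of spherical harmonics over the sphere.
m-sum 0 ✓  L=8 even ✓  0≤4≤4 ✓
Π(2lᵢ+1) = 5×5×9 = 225
triangle coeff Δ(2,2,4) = 1/630
Σ_t [0,0]: t=0:+1/16 = 1/16
(3j)²=2/35 [(2 2 4; 0 0 0)], sign=+1
Σ_t [0,0]: t=0:+1/36 = 1/36
(3j)²=8/315 [(2 2 4; 1 -1 0)], sign=+1
⇒ 4πI² = 16/49
I = (+1)√(16/49/(4π)) = 0.16119702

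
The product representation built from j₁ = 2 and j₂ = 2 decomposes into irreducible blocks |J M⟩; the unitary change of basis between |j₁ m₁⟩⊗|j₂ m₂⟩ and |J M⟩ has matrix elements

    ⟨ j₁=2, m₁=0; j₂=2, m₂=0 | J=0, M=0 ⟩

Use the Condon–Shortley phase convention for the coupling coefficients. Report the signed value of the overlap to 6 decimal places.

j₁+j₂−J=4  J+j₁−j₂=0  J−j₁+j₂=0  j₁+j₂+J+1=5
(j₁±m₁, j₂±m₂, J±M) = (2,2,2,2,0,0)
P² = 16/5
sum k=2..2:
  [2] +1/4 = 1/4
S = 1/4
C² = P²·S² = 1/5 ; C = +0.447214

+√(1/5) = +0.447214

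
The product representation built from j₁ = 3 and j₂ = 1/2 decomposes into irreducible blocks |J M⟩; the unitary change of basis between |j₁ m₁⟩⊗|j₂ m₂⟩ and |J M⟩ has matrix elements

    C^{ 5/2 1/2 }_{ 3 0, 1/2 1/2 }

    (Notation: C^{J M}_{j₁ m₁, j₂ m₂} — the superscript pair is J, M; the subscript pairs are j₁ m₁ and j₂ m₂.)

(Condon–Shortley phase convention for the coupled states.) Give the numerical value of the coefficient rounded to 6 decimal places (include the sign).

−√(3/7) = -0.654654

j₁+j₂−J=1  J+j₁−j₂=5  J−j₁+j₂=0  j₁+j₂+J+1=7
(j₁±m₁, j₂±m₂, J±M) = (3,3,1,0,3,2)
P² = 432/7
sum k=1..1:
  [1] −1/12 = -1/12
S = -1/12
C² = P²·S² = 3/7 ; C = -0.654654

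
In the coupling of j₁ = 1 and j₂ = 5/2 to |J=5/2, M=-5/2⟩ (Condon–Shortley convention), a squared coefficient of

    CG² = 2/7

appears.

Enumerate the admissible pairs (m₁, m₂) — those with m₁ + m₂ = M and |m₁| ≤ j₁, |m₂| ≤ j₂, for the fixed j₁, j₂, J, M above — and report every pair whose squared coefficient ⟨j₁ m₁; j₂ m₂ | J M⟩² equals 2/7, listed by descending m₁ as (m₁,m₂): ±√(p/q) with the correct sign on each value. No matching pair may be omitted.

(-1,-3/2): −√(2/7)

Admissible pairs with m₁+m₂ = M = -5/2: (-1,-3/2), (0,-5/2)
  (m₁,m₂)=(0,-5/2): CG² = 5/7, CG = +√(5/7)
  (m₁,m₂)=(-1,-3/2): CG² = 2/7, CG = −√(2/7)   ← matches the target
Pairs with CG² = 2/7: (-1,-3/2): −√(2/7)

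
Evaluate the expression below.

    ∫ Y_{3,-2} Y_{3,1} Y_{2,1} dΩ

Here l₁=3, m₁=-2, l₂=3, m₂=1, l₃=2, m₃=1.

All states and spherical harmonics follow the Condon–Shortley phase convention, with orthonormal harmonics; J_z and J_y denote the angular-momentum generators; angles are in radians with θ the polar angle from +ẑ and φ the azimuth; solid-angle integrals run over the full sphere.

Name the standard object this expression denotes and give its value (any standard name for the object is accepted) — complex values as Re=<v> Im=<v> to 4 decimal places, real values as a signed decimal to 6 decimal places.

Gaunt coefficient, +0.162868

This is a Gaunt coefficient — the integral of a triple product of spherical harmonics over the sphere.
m-sum 0 ✓  L=8 even ✓  0≤2≤6 ✓
Π(2lᵢ+1) = 7×7×5 = 245
triangle coeff Δ(3,3,2) = 1/3780
Σ_t [1,3]: t=1:−1/24 t=2:+1/4 t=3:−1/24 = 1/6
(3j)²=4/105 [(3 3 2; 0 0 0)], sign=+1
Σ_t [3,4]: t=3:−1/12 t=4:+1/48 = -1/16
(3j)²=1/28 [(3 3 2; -2 1 1)], sign=+1
⇒ 4πI² = 1/3
I = (+1)√(1/3/(4π)) = 0.16286750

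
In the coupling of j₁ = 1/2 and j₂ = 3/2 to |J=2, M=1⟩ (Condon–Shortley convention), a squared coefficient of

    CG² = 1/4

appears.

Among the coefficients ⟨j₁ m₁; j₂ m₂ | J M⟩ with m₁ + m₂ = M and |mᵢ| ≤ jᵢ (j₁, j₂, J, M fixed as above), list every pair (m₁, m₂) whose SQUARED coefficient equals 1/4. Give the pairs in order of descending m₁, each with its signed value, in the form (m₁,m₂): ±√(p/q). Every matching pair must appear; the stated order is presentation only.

(-1/2,3/2): +√(1/4)

Admissible pairs with m₁+m₂ = M = 1: (-1/2,3/2), (1/2,1/2)
  (m₁,m₂)=(1/2,1/2): CG² = 3/4, CG = +√(3/4)
  (m₁,m₂)=(-1/2,3/2): CG² = 1/4, CG = +√(1/4)   ← matches the target
Pairs with CG² = 1/4: (-1/2,3/2): +√(1/4)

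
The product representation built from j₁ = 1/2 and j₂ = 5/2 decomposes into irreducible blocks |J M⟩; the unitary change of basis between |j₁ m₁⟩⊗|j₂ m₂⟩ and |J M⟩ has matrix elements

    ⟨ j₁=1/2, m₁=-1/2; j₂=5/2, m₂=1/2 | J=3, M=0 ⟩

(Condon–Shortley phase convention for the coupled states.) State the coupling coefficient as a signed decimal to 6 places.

+0.707107  (= +√(1/2))

triangle: 0!*1!*5!/7! = 120/5040
(j±m)!: 0!*1!*3!*2!*3!*3! = 432
prefactor² = (2J+1)*Δ*N² = 72
  k=0: +1/(0!*0!*1!*3!*0!*2!) = 1/12
Σ = 1/12  ⇒  CG² = 72*(1/12)² = 1/2
CG = +√(1/2) = +0.707107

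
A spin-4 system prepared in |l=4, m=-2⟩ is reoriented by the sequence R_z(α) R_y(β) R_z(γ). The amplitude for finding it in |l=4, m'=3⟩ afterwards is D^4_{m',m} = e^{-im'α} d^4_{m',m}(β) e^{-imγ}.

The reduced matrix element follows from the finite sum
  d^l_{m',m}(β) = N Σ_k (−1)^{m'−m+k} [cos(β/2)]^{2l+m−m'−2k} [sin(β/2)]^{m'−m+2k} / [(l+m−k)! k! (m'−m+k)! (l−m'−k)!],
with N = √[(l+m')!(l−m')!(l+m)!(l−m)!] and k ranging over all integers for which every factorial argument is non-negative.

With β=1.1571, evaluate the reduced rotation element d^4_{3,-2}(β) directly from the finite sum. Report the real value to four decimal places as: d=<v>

d=-0.2763

d^4_{3,-2}(β=1.1571) via the finite sum:
With c≡cos(β/2)=0.837256 and s≡sin(β/2)=0.546810, N=[5040·1·2·720]^{1/2}=2693.993318
Admissible k: 0..1 (factorial args all ≥0)
  k=0: (−1)^5·2693.9933/(240)·0.8373^3·0.5468^5 = -0.322066
  k=1: (−1)^6·2693.9933/(720)·0.8373^1·0.5468^7 = +0.045791
d^4_{3,-2}(1.1571) = -0.322066 +0.045791 = -0.276275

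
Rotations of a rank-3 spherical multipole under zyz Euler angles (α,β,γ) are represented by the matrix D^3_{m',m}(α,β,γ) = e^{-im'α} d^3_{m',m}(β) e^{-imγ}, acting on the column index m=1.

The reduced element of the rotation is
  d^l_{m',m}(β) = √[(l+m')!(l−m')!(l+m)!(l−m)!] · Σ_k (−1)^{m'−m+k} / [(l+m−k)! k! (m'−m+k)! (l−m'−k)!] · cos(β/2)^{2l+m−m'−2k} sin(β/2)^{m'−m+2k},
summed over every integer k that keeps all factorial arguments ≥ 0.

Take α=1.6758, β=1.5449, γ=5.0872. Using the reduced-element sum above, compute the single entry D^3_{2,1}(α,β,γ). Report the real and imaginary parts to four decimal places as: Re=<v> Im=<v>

Split into d^3_{2,1}(β=1.5449) × two z-phases.
With c≡cos(β/2)=0.716203 and s≡sin(β/2)=0.697892, N=[120·1·24·2]^{1/2}=75.894664
k: max(0,(1)−(2))=0 … min(3+(1),3−(2))=1
  k=0: (−1)^1·75.8947/(24)·0.7162^5·0.6979^1 = -0.415881
  k=1: (−1)^2·75.8947/(12)·0.7162^3·0.6979^3 = +0.789774
d^3_{2,1}(1.5449) = -0.415881 +0.789774 = +0.373894
Phases: e^{-i·(2)·1.6758}=-0.978029+0.208467i, e^{-i·(1)·5.0872}=+0.366097+0.930577i ⇒ D=-0.206407-0.311757i

Re=-0.2064 Im=-0.3118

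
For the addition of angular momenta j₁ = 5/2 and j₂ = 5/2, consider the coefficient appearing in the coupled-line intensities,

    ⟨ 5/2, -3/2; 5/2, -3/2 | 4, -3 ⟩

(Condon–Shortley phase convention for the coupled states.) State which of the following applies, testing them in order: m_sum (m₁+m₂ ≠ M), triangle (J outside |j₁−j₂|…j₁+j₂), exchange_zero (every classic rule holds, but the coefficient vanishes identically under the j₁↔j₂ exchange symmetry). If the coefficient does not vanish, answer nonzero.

m-sum: m₁+m₂ = -3/2+(-3/2) = -3, M = -3  ✓
triangle: |j₁−j₂| = 0 ≤ J = 4 ≤ j₁+j₂ = 5  ✓
exchange: j₁=j₂ and m₁=m₂, and (−1)^(j₁+j₂−J) = (−1)^1 = −1 forces ⟨j₁m₁;j₂m₂|JM⟩ = −⟨j₂m₂;j₁m₁|JM⟩ = −⟨j₁m₁;j₂m₂|JM⟩ ⇒ the coefficient vanishes identically
Racah sum check: Σ_k collapses to 0 ⇒ CG = 0

exchange_zero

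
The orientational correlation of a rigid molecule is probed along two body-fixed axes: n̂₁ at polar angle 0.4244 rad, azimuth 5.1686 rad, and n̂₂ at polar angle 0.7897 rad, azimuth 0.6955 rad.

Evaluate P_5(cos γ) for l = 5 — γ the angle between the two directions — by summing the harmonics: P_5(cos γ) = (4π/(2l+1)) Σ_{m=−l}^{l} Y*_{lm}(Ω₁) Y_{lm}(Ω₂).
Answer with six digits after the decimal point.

-0.083581

Term-by-term m-sum for l=5 (normalisation 4π/11 = 1.142397):
  m=-5: (+0.004166+0.003583i) × (-0.079139+0.027631i) = -0.000429-0.000168i  (running Σ = -0.000429-0.000168i)
  m=-4: (-0.009664+0.037219i) × (-0.245995-0.092479i) = +0.005819-0.008262i  (running Σ = +0.005391-0.008430i)
  m=-3: (-0.153186+0.031397i) × (-0.211473-0.373053i) = +0.044108+0.050507i  (running Σ = +0.049498+0.042076i)
  m=-2: (-0.238940-0.308906i) × (+0.052416-0.288380i) = -0.101607+0.052714i  (running Σ = -0.052109+0.094790i)
  m=-1: (+0.224046-0.456549i) × (-0.136153+0.113637i) = +0.021376+0.087621i  (running Σ = -0.030732+0.182411i)
  m=0: (+0.033678-0.000000i) × (-0.347369+0.000000i) = -0.011699+0.000000i  (running Σ = -0.042431+0.182411i)
  m=1: (-0.224046-0.456549i) × (+0.136153+0.113637i) = +0.021376-0.087621i  (running Σ = -0.021055+0.094790i)
  m=2: (-0.238940+0.308906i) × (+0.052416+0.288380i) = -0.101607-0.052714i  (running Σ = -0.122661+0.042076i)
  m=3: (+0.153186+0.031397i) × (+0.211473-0.373053i) = +0.044108-0.050507i  (running Σ = -0.078554-0.008430i)
  m=4: (-0.009664-0.037219i) × (-0.245995+0.092479i) = +0.005819+0.008262i  (running Σ = -0.072735-0.000168i)
  m=5: (-0.004166+0.003583i) × (+0.079139+0.027631i) = -0.000429+0.000168i  (running Σ = -0.073163-0.000000i)
Total Σ_m = -0.073163-0.000000i. Multiply by 1.142397: -0.083581-0.000000i. P_5(cos γ) = -0.083581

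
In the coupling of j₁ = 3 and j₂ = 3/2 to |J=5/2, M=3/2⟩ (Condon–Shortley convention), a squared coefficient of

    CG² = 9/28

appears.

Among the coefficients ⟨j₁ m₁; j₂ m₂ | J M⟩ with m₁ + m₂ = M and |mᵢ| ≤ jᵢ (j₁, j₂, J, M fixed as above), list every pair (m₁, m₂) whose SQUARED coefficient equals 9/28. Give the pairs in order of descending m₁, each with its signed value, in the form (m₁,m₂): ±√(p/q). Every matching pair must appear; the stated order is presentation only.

(3,-3/2): +√(9/28)

Admissible pairs with m₁+m₂ = M = 3/2: (0,3/2), (1,1/2), (2,-1/2), (3,-3/2)
  (m₁,m₂)=(3,-3/2): CG² = 9/28, CG = +√(9/28)   ← matches the target
  (m₁,m₂)=(2,-1/2): CG² = 1/14, CG = +√(1/14)
  (m₁,m₂)=(1,1/2): CG² = 7/20, CG = −√(7/20)
  (m₁,m₂)=(0,3/2): CG² = 9/35, CG = +√(9/35)
Pairs with CG² = 9/28: (3,-3/2): +√(9/28)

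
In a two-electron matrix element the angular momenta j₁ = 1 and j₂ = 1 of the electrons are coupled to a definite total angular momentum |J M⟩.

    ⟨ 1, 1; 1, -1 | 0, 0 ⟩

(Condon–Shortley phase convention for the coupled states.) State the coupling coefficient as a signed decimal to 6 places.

√[1·2!0!0!/3! · 2!0!0!2!0!0!] = √(4/3)
  +(−1)^0/∏(0,2,0,0,0,0)! = 1/2  (running 1/2)
⟨..|..⟩ = √(4/3)·(1/2) = +0.577350

+0.577350  (= +√(1/3))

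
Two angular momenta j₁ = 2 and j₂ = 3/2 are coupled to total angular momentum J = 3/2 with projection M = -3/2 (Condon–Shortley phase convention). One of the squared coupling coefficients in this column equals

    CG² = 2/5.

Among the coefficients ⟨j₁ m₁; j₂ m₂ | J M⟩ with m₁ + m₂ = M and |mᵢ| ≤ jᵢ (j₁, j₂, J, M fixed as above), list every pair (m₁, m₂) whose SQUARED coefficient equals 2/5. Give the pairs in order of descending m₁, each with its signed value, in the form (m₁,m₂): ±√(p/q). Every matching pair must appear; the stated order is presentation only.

(-1,-1/2): −√(2/5); (-2,1/2): +√(2/5)

Admissible pairs with m₁+m₂ = M = -3/2: (-2,1/2), (-1,-1/2), (0,-3/2)
  (m₁,m₂)=(0,-3/2): CG² = 1/5, CG = +√(1/5)
  (m₁,m₂)=(-1,-1/2): CG² = 2/5, CG = −√(2/5)   ← matches the target
  (m₁,m₂)=(-2,1/2): CG² = 2/5, CG = +√(2/5)   ← matches the target
Pairs with CG² = 2/5: (-1,-1/2): −√(2/5); (-2,1/2): +√(2/5)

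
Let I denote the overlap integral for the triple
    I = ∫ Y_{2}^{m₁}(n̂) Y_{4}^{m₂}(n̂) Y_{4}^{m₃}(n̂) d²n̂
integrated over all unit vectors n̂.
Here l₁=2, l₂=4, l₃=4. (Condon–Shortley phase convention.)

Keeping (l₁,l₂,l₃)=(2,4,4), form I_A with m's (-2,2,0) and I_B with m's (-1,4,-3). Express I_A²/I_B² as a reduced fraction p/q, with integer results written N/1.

Same 2,4,4: normalisation and zero-m 3j drop out of the ratio.
A: Δ: 2! 2! 6! / 11! → 1/13860; sum: t=2:+1/192 = 1/192; 3j²(2 4 4; -2 2 0) = Δ·Π!·Σ² = 3/77  (sign +1)
B: Δ: 2! 2! 6! / 11! → 1/13860; sum: t=2:+1/1440 = 1/1440; 3j²(2 4 4; -1 4 -3) = Δ·Π!·Σ² = 7/165  (sign -1)
I_A²/I_B² = (3/77)/(7/165) = 45/49

45/49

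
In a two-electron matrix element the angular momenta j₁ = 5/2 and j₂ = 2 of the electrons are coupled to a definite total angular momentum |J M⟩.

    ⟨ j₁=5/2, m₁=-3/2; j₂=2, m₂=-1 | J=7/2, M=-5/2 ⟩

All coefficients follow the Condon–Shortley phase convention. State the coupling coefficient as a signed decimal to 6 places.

−√(1/63) ≈ -0.125988

j₁+j₂−J=1  J+j₁−j₂=4  J−j₁+j₂=3  j₁+j₂+J+1=9
(j₁±m₁, j₂±m₂, J±M) = (1,4,1,3,1,6)
P² = 2304/7
sum k=0..1:
  [0] +1/48 = 1/48
  [1] −1/36 = -1/36
S = -1/144
C² = P²·S² = 1/63 ; C = -0.125988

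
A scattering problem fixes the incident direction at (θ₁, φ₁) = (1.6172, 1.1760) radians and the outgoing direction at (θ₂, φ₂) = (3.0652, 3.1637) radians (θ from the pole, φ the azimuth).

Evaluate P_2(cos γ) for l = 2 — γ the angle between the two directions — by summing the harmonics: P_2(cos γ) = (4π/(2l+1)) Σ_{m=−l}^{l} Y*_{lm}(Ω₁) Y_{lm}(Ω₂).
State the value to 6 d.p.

-0.499645

Term-by-term m-sum for l=2 (normalisation 4π/5 = 2.513274):
  term(m=-2) = -0.00058 + 0.00064j   from Y*(Ω₁)=-0.27140 + 0.27369j, Y(Ω₂)=0.00225 - 0.00010j
  term(m=-1) = -0.00085 - 0.00192j   from Y*(Ω₁)=-0.01377 - 0.03304j, Y(Ω₂)=0.05877 - 0.00130j
  term(m=+0) = -0.19593 + 0.00000j   from Y*(Ω₁)=-0.31336 + 0.00000j, Y(Ω₂)=0.62527 + 0.00000j
  term(m=+1) = -0.00085 + 0.00192j   from Y*(Ω₁)=0.01377 - 0.03304j, Y(Ω₂)=-0.05877 - 0.00130j
  term(m=+2) = -0.00058 - 0.00064j   from Y*(Ω₁)=-0.27140 - 0.27369j, Y(Ω₂)=0.00225 + 0.00010j
Total Σ_m = -0.19880 - 0.00000j. Multiply by 2.513274: -0.49965 - 0.00000j. P_2(cos γ) = -0.499645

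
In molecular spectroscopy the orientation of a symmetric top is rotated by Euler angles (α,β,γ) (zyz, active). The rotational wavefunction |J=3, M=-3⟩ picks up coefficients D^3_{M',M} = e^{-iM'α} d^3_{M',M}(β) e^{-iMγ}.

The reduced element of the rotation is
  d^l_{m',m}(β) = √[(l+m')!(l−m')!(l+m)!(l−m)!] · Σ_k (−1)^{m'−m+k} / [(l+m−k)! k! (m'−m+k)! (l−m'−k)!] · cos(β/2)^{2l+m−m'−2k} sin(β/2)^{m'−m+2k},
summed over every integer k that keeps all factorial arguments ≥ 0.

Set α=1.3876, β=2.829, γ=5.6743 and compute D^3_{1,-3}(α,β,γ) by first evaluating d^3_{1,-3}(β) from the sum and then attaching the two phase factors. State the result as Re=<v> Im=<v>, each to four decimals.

Re=-0.0891 Im=0.0065

First d^3_{1,-3}(β=2.8290), then the phase factors e^{-i(1)α} and e^{-i(-3)γ}:
c=cos(2.829000/2)=0.155661, s=sin(2.829000/2)=0.987811; N=√[24·2·1·720]=185.903201
k∈{0} keeps every argument non-negative
  k=0: (−1)^4·185.9032/(48)·0.1557^2·0.9878^4 = +0.089351
d^3_{1,-3}(2.8290) = +0.089351
Attach z-rotation phases: D = e^{-i(1)(1.3876)}·(+0.089351)·e^{-i(-3)(5.6743)} = -0.089115+0.006487i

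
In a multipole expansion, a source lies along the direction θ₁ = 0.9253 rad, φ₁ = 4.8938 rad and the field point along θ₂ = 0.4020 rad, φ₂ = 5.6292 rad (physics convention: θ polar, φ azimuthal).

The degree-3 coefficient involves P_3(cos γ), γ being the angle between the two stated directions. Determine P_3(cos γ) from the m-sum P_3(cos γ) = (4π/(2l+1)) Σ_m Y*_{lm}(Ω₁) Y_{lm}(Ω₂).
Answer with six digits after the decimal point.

Summing Y*_{l m}(θ₁,φ₁)·Y_{l m}(θ₂,φ₂) over m ∈ [−3, 3]; prefactor 4π/(2·3+1) = 1.795196:
  m=-3: Y*=(-0.110107, 0.181936)  Y=(-0.009528, 0.023102)  product (-0.003154, -0.004277)
  m=-2: Y*=(-0.366768, -0.139235)  Y=(0.037407, 0.139033)  product (0.005639, -0.056201)
  m=-1: Y*=(0.037707, -0.205570)  Y=(0.324612, 0.248819)  product (0.063390, -0.057348)
  m=+0: Y*=(-0.267250, -0.000000)  Y=(0.423988, 0.000000)  product (-0.113311, -0.000000)
  m=+1: Y*=(-0.037707, -0.205570)  Y=(-0.324612, 0.248819)  product (0.063390, 0.057348)
  m=+2: Y*=(-0.366768, 0.139235)  Y=(0.037407, -0.139033)  product (0.005639, 0.056201)
  m=+3: Y*=(0.110107, 0.181936)  Y=(0.009528, 0.023102)  product (-0.003154, 0.004277)
Total Σ_m = (0.018438, -0.000000). Multiply by 1.795196: (0.033101, -0.000000). P_3(cos γ) = 0.033101

0.033101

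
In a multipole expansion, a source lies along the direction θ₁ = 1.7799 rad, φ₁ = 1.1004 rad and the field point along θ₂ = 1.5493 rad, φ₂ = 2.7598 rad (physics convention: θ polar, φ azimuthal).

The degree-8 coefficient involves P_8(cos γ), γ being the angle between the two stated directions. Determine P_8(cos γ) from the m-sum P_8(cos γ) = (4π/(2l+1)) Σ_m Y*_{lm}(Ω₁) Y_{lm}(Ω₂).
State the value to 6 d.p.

Summing Y*_{l m}(θ₁,φ₁)·Y_{l m}(θ₂,φ₂) over m ∈ [−8, 8]; prefactor 4π/(2·8+1) = 0.739198:
  m=-8: Y*=-0.351335+0.251659i  Y=-0.512520+0.044832i  product +0.168784-0.144731i
  m=-7: Y*=-0.055247-0.362649i  Y=+0.039466-0.020000i  product -0.009433-0.013207i
  m=-6: Y*=-0.110746-0.036603i  Y=+0.246130-0.280651i  product -0.037531+0.022072i
  m=-5: Y*=+0.252690-0.250569i  Y=-0.017336+0.049294i  product +0.007971+0.016800i
  m=-4: Y*=-0.000032-0.000098i  Y=+0.014563+0.333606i  product +0.000032-0.000012i
  m=-3: Y*=+0.327100+0.052655i  Y=-0.023136-0.051063i  product -0.004879-0.017921i
  m=-2: Y*=-0.030533+0.041877i  Y=-0.229345-0.219552i  product +0.016197-0.002901i
  m=-1: Y*=+0.143427+0.282078i  Y=+0.053544+0.021498i  product +0.001616+0.018187i
  m=+0: Y*=-0.066929-0.000000i  Y=+0.312761+0.000000i  product -0.020933-0.000000i
  m=+1: Y*=-0.143427+0.282078i  Y=-0.053544+0.021498i  product +0.001616-0.018187i
  m=+2: Y*=-0.030533-0.041877i  Y=-0.229345+0.219552i  product +0.016197+0.002901i
  m=+3: Y*=-0.327100+0.052655i  Y=+0.023136-0.051063i  product -0.004879+0.017921i
  m=+4: Y*=-0.000032+0.000098i  Y=+0.014563-0.333606i  product +0.000032+0.000012i
  m=+5: Y*=-0.252690-0.250569i  Y=+0.017336+0.049294i  product +0.007971-0.016800i
  m=+6: Y*=-0.110746+0.036603i  Y=+0.246130+0.280651i  product -0.037531-0.022072i
  m=+7: Y*=+0.055247-0.362649i  Y=-0.039466-0.020000i  product -0.009433+0.013207i
  m=+8: Y*=-0.351335-0.251659i  Y=-0.512520-0.044832i  product +0.168784+0.144731i
Accumulated sum +0.264580+0.000000i; after 4π/(2l+1) scaling, +0.195577+0.000000i ⇒ P_8 = 0.195577

0.195577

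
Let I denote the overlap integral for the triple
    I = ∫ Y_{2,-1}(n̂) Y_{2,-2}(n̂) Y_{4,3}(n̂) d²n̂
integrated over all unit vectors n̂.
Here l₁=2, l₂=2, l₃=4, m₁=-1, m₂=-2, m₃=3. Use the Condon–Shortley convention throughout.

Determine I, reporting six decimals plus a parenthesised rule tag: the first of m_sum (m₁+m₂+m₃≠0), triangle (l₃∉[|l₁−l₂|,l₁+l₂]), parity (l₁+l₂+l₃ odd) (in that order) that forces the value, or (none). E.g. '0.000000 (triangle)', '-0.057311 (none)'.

m-sum 0 ✓  L=8 even ✓  0≤4≤4 ✓
Π(2lᵢ+1) = 5×5×9 = 225
triangle coeff Δ(2,2,4) = 1/630
Σ_t [0,0]: t=0:+1/16 = 1/16
(3j)²=2/35 [(2 2 4; 0 0 0)], sign=+1
Σ_t [0,0]: t=0:+1/144 = 1/144
(3j)²=1/18 [(2 2 4; -1 -2 3)], sign=-1
⇒ 4πI² = 5/7
I = (-1)√(5/7/(4π)) = -0.23841361
No selection rule forces the value: the integral is nonzero (none).

-0.238414 (none)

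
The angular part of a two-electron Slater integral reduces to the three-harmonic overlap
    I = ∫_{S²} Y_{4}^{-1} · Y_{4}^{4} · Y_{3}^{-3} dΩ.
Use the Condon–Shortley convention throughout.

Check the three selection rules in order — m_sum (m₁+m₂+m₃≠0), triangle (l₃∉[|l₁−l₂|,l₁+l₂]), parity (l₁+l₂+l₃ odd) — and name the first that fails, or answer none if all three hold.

parity

m₁+m₂+m₃ = -1 + 4 − 3 = 0  ✓
triangle: |4−4|=0 ≤ l₃=3 ≤ 4+4=8  ✓
parity: l₁+l₂+l₃ = 11 is odd  ✗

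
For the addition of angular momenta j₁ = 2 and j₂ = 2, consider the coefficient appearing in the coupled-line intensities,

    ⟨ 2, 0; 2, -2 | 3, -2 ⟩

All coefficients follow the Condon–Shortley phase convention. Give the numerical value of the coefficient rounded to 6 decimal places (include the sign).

+0.707107

triangle: 1!·3!·3!/8! = 36/40320
(j±m)!: 2!·2!·0!·4!·1!·5! = 11520
prefactor² = (2J+1)·Δ·N² = 72
  k=0: +1/(0!·1!·2!·0!·1!·3!) = 1/12
Σ = 1/12  ⇒  CG² = 72·(1/12)² = 1/2
CG = +√(1/2) = +0.707107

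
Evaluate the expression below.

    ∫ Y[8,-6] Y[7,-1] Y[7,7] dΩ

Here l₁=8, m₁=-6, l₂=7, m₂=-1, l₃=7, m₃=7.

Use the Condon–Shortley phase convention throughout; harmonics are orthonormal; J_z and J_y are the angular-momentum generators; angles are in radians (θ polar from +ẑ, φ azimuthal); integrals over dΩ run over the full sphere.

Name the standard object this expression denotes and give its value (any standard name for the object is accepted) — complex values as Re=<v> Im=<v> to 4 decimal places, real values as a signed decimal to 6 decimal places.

This is a Gaunt coefficient — the integral of a triple product of spherical harmonics over the sphere.
m-sum 0 ✓  L=22 even ✓  1≤7≤15 ✓
Π(2lᵢ+1) = 17×15×15 = 3825
triangle coeff Δ(8,7,7) = 1/22086194130
Σ_t [1,7]: t=1:−1/18289152000 t=2:+1/248832000 t=3:−1/24883200 t=4:+1/11943936 t=5:−1/24883200 t=6:+1/248832000 t=7:−1/18289152000 = 11/975421440
(3j)²=1750/289731 [(8 7 7; 0 0 0)], sign=-1
Σ_t [6,6]: t=6:+1/41803776000 = 1/41803776000
(3j)²=1274/111435 [(8 7 7; -6 -1 7)], sign=+1
⇒ 4πI² = 857500/3246473
I = (-1)√(857500/3246473/(4π)) = -0.14497938

Gaunt coefficient, -0.144979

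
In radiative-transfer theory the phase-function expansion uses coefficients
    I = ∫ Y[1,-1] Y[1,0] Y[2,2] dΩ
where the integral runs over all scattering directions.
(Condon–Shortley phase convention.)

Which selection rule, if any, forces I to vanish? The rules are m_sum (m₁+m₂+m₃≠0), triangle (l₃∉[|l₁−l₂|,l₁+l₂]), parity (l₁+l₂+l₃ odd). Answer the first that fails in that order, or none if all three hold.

azimuthal sum: -1 + 0 + 2 = 1  ✗
0 ≤ 2 ≤ 2 (triangle on l)
L = 1 + 1 + 2 = 4 (even)

m_sum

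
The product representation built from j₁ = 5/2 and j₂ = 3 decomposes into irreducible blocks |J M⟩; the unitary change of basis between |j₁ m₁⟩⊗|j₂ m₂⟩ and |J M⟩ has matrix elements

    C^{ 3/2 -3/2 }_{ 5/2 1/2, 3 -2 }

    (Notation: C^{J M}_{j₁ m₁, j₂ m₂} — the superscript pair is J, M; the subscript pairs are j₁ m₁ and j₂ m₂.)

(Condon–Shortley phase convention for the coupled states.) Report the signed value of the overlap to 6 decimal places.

−√(2/7) ≈ -0.534522

√[4·4!1!2!/8! · 3!2!1!5!0!3!] = √(288/7)
  +(−1)^1/∏(1,3,1,0,0,2)! = -1/12  (running -1/12)
⟨..|..⟩ = √(288/7)·(-1/12) = -0.534522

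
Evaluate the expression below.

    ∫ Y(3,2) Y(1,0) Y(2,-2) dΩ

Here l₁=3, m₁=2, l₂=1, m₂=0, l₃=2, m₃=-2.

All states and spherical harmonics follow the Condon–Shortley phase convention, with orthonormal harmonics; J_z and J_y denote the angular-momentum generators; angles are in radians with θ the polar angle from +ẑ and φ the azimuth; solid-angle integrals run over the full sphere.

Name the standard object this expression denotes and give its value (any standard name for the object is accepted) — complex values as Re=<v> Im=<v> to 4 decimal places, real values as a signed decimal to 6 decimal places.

Gaunt coefficient, +0.184674

This is a Gaunt coefficient — the integral of a triple product of spherical harmonics over the sphere.
Rules hold: Σm=0, L=6 even, 2≤2≤4.
N = 7·3·5 = 105
Δ = 2!·4!·0!/7! = 1/105
Racah Σ t=1..1: t=1:−1/4 = -1/4
⇒ 3j(3 1 2; 0 0 0)² = 3/35, sgn -1
Racah Σ t=1..1: t=1:−1/24 = -1/24
⇒ 3j(3 1 2; 2 0 -2)² = 1/21, sgn -1
4πI² = N·(3j₀)²·(3jₘ)² = 3/7
I = +1·√(0.428571/4π) = 0.18467439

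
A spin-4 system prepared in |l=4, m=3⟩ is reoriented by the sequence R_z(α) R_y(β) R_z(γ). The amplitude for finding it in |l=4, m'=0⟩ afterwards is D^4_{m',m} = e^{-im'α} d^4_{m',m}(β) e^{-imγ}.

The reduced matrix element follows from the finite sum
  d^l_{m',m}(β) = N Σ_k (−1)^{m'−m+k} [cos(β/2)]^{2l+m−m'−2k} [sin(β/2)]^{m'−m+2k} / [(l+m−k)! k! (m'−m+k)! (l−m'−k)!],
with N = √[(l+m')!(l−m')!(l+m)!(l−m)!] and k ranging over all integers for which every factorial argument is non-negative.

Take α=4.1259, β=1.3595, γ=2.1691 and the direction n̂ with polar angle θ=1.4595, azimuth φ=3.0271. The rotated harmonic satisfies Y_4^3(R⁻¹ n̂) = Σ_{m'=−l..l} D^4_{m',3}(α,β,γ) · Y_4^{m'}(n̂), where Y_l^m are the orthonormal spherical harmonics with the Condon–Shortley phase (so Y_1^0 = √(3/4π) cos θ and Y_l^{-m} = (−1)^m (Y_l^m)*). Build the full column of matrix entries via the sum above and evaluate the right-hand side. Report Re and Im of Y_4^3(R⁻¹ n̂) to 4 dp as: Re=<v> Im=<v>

Need the full column D^4_{m',3} for m'=−4..4 at α=4.1259, β=1.3595, γ=2.1691.
cos(β/2)=0.777730, sin(β/2)=0.628599
d^4_{-4,3}: single k=7 term ⇒ +0.085308;  D = -0.071750-0.046144i
d^4_{-3,3}: k∈[6..7] ⇒ +0.261214 -0.024377 = +0.236836;  D = +0.216944-0.095010i
d^4_{-2,3}: k∈[5..6] ⇒ +0.518249 -0.112851 = +0.405398;  D = -0.070066+0.399297i
d^4_{-1,3}: k∈[4..5] ⇒ +0.755662 -0.296189 = +0.459474;  D = -0.332982-0.316606i
d^4_{0,3}: k∈[3..4] ⇒ +0.836235 -0.546283 = +0.289952;  D = +0.282701-0.064440i
d^4_{1,3}: k∈[2..3] ⇒ +0.694049 -0.755662 = -0.061614;  D = +0.021842-0.057613i
d^4_{2,3}: k∈[1..2] ⇒ +0.404799 -0.793322 = -0.388523;  D = +0.226357+0.315774i
d^4_{3,3}: k∈[0..1] ⇒ +0.133854 -0.612093 = -0.478240;  D = -0.477939+0.016947i
d^4_{4,3}: single k=0 term ⇒ -0.305999;  D = +0.160214-0.260704i
Y_4^{m'}(θ=1.4595,φ=3.0271) and Σ D·Y over m':
  (-0.0718-0.0461i)·(+0.3872+0.1909i)  (+0.2169-0.0950i)·(-0.1285-0.0460i)  (-0.0701+0.3993i)·(-0.2940-0.0685i)  (-0.3330-0.3166i)·(+0.1512+0.0174i)  (+0.2827-0.0644i)·(+0.2788+0.0000i)  (+0.0218-0.0576i)·(-0.1512+0.0174i)  (+0.2264+0.3158i)·(-0.2940+0.0685i)  (-0.4779+0.0169i)·(+0.1285-0.0460i)  (+0.1602-0.2607i)·(+0.3872-0.1909i)
Y_4^3(R⁻¹ n̂) = -0.108110-0.389136i

Re=-0.1081 Im=-0.3891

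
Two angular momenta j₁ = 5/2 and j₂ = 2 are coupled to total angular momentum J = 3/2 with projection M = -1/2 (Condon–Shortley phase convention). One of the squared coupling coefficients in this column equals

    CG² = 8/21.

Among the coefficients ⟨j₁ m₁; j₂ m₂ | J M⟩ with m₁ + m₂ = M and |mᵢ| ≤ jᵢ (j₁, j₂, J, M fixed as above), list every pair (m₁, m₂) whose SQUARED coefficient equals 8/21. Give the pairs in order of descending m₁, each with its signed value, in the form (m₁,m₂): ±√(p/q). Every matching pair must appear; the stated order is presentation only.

Admissible pairs with m₁+m₂ = M = -1/2: (-5/2,2), (-3/2,1), (-1/2,0), (1/2,-1), (3/2,-2)
  (m₁,m₂)=(3/2,-2): CG² = 32/105, CG = +√(32/105)
  (m₁,m₂)=(1/2,-1): CG² = 5/21, CG = −√(5/21)
  (m₁,m₂)=(-1/2,0): CG² = 2/35, CG = +√(2/35)
  (m₁,m₂)=(-3/2,1): CG² = 2/105, CG = +√(2/105)
  (m₁,m₂)=(-5/2,2): CG² = 8/21, CG = −√(8/21)   ← matches the target
Pairs with CG² = 8/21: (-5/2,2): −√(8/21)

(-5/2,2): −√(8/21)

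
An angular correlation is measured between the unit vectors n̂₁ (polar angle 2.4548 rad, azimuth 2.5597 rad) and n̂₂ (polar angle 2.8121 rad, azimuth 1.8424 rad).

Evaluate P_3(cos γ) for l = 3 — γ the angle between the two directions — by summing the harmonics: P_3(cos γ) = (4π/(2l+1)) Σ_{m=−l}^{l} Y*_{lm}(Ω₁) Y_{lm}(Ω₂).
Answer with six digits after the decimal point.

Summing Y*_{l m}(θ₁,φ₁)·Y_{l m}(θ₂,φ₂) over m ∈ [−3, 3]; prefactor 4π/(2·3+1) = 1.795196:
  m=-3: Y*=(0.018505, 0.104733)  Y=(0.010283, 0.009696)  product (-0.000825, 0.001256)
  m=-2: Y*=(-0.125775, 0.291765)  Y=(0.086666, -0.052329)  product (0.004367, 0.031868)
  m=-1: Y*=(-0.340643, 0.224101)  Y=(-0.097529, -0.350212)  product (0.111705, 0.097441)
  m=+0: Y*=(0.002932, -0.000000)  Y=(-0.521367, 0.000000)  product (-0.001529, 0.000000)
  m=+1: Y*=(0.340643, 0.224101)  Y=(0.097529, -0.350212)  product (0.111705, -0.097441)
  m=+2: Y*=(-0.125775, -0.291765)  Y=(0.086666, 0.052329)  product (0.004367, -0.031868)
  m=+3: Y*=(-0.018505, 0.104733)  Y=(-0.010283, 0.009696)  product (-0.000825, -0.001256)
Σ over m = (0.228966, -0.000000); ×(4π/7) → (0.411039, -0.000000). Real part: 0.411039

0.411039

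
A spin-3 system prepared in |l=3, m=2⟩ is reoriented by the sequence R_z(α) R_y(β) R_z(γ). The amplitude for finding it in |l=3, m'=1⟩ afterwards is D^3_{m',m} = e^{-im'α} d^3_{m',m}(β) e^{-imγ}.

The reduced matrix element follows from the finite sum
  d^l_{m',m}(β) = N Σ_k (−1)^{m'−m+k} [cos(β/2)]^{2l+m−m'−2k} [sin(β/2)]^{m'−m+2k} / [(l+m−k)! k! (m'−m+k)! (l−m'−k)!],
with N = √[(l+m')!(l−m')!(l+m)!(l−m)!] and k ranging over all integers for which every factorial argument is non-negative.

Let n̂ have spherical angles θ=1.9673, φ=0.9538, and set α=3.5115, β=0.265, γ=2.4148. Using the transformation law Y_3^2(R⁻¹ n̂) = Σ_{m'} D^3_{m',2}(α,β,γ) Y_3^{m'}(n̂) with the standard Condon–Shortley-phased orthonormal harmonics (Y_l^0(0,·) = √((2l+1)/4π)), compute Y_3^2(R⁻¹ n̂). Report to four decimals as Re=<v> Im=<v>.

Need the full column D^3_{m',2} for m'=−3..3 at α=3.5115, β=0.2650, γ=2.4148.
cos(β/2)=0.991235, sin(β/2)=0.132113
d^3_{-3,2}: single k=5 term ⇒ +0.000098;  D = +0.000082-0.000053i
d^3_{-2,2}: k∈[4..5] ⇒ +0.001497 -0.000005 = +0.001491;  D = -0.000870+0.001211i
d^3_{-1,2}: k∈[3..4] ⇒ +0.014203 -0.000126 = +0.014077;  D = +0.003520-0.013630i
d^3_{0,2}: k∈[2..3] ⇒ +0.092290 -0.001639 = +0.090651;  D = +0.010601+0.090029i
d^3_{1,2}: k∈[1..2] ⇒ +0.399785 -0.014203 = +0.385582;  D = -0.180484-0.340733i
d^3_{2,2}: k∈[0..1] ⇒ +0.948547 -0.084249 = +0.864298;  D = +0.653322+0.565846i
d^3_{3,2}: single k=0 term ⇒ -0.309672;  D = +0.291544+0.104399i
Y_3^{m'}(θ=1.9673,φ=0.9538) and Σ D·Y over m':
  (+0.0001-0.0001i)·(-0.3147-0.0906i)  (-0.0009+0.0012i)·(+0.1110+0.3170i)  (+0.0035-0.0136i)·(-0.0439+0.0618i)  (+0.0106+0.0900i)·(+0.3249+0.0000i)  (-0.1805-0.3407i)·(+0.0439+0.0618i)  (+0.6533+0.5658i)·(+0.1110-0.3170i)  (+0.2915+0.1044i)·(+0.3147-0.0906i)
Y_3^2(R⁻¹ n̂) = +0.369820-0.133991i

Re=0.3698 Im=-0.1340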